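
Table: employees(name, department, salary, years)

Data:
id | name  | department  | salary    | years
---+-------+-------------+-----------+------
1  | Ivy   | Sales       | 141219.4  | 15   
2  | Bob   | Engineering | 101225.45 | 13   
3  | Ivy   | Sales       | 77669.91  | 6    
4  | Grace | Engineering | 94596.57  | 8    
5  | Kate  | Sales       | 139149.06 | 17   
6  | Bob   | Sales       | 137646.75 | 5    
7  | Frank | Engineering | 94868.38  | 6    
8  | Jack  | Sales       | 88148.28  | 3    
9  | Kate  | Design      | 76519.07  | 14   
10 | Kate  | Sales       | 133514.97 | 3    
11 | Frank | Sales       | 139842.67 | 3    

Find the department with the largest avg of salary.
SELECT department, AVG(salary) as val
FROM employees
GROUP BY department
ORDER BY val DESC
LIMIT 1

Result: Sales with avg(salary) = 122455.86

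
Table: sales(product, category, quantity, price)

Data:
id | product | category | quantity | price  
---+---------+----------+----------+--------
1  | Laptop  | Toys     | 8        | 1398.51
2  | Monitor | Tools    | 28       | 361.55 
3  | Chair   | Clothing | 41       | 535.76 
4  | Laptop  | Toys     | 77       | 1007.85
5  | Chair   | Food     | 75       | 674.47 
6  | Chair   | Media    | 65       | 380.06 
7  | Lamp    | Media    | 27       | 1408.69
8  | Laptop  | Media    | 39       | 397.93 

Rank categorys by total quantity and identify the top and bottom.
SELECT category, SUM(quantity)
FROM sales
GROUP BY category
ORDER BY SUM(quantity)

All groups:
  Tools: 28
  Clothing: 41
  Food: 75
  Toys: 85
  Media: 131

Highest: Media (131)
Lowest: Tools (28)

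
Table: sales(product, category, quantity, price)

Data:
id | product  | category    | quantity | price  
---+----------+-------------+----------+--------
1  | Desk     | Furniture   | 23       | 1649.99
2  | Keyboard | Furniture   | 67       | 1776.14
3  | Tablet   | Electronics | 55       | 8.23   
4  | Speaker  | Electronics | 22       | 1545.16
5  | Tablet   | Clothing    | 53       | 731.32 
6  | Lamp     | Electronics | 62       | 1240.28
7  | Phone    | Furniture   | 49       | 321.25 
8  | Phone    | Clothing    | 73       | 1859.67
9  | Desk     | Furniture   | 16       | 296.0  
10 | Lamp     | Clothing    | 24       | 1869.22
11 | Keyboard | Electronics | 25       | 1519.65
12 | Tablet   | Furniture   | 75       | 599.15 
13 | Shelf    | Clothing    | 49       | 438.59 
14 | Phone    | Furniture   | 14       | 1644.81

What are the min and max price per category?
SELECT category, MIN(price), MAX(price)
FROM sales
GROUP BY category

Result:
  Clothing: min=438.59, max=1869.22
  Electronics: min=8.23, max=1545.16
  Furniture: min=296.00, max=1776.14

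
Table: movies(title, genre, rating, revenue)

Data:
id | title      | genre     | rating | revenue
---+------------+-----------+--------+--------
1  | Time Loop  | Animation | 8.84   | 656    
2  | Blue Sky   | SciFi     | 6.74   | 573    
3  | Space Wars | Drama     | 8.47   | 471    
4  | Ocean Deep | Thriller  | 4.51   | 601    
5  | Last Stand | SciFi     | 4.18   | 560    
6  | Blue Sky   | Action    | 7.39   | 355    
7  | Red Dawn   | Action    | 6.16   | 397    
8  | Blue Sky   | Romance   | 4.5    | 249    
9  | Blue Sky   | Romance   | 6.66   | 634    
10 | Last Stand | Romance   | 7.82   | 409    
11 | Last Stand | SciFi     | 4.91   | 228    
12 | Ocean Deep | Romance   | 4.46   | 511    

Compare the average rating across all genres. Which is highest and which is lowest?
SELECT genre, AVG(rating)
FROM movies
GROUP BY genre
ORDER BY AVG(rating)

All groups:
  Thriller: 4.51
  SciFi: 5.28
  Romance: 5.86
  Action: 6.78
  Drama: 8.47
  Animation: 8.84

Highest: Animation (8.84)
Lowest: Thriller (4.51)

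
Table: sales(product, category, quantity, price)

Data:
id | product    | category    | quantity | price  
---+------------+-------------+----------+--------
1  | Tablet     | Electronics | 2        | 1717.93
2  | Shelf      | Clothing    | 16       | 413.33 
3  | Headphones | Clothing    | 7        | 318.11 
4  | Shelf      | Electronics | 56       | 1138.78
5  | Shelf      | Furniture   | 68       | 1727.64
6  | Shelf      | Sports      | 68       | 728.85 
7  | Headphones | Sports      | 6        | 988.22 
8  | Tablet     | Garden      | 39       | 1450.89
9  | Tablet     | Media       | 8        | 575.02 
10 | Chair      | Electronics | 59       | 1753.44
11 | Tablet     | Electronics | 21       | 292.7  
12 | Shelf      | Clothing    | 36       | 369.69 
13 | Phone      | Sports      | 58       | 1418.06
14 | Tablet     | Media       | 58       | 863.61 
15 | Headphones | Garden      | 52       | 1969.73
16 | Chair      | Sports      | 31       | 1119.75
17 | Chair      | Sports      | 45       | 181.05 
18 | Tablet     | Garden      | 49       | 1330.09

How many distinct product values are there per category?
SELECT category, COUNT(DISTINCT product)
FROM sales
GROUP BY category

Result:
  Clothing: 2 distinct
  Electronics: 3 distinct
  Furniture: 1 distinct
  Garden: 2 distinct
  Media: 1 distinct
  Sports: 4 distinct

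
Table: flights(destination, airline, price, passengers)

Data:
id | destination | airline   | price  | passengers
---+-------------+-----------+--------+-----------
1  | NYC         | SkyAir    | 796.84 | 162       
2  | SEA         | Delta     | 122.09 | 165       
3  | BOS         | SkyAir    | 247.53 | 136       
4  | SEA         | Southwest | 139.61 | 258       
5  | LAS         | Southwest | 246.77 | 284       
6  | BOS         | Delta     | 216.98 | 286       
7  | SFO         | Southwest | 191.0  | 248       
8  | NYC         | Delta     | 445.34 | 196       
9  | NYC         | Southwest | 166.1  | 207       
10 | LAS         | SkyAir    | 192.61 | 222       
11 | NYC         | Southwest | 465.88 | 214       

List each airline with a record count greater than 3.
SELECT airline, COUNT(*) as cnt
FROM flights
GROUP BY airline
HAVING COUNT(*) > 3

Result:
  Southwest: 5

Note: HAVING filters groups after aggregation, WHERE filters rows before.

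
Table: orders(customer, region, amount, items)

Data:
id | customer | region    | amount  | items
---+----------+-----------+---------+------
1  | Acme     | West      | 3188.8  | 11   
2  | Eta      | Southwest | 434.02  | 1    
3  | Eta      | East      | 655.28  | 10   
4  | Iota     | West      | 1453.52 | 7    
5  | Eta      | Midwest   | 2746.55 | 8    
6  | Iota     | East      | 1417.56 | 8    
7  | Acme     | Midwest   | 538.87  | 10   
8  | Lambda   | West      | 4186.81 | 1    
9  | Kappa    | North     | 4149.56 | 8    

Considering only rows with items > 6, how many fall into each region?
SELECT region, COUNT(*)
FROM orders
WHERE items > 6
GROUP BY region

Note: WHERE filters rows before grouping.

Result:
  East: 2
  Midwest: 2
  North: 1
  West: 2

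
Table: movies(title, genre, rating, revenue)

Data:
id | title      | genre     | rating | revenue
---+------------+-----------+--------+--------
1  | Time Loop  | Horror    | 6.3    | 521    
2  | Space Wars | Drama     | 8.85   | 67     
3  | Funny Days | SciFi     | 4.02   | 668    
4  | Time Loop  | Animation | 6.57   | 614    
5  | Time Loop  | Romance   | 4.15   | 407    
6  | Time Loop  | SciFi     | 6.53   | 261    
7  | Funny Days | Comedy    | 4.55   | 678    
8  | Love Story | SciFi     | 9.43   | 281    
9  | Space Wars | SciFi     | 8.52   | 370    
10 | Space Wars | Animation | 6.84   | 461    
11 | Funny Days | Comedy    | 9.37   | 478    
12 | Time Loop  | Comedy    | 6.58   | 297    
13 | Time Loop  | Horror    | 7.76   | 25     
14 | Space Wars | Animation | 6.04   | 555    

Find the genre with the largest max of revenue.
SELECT genre, MAX(revenue) as val
FROM movies
GROUP BY genre
ORDER BY val DESC
LIMIT 1

Result: Comedy with max(revenue) = 678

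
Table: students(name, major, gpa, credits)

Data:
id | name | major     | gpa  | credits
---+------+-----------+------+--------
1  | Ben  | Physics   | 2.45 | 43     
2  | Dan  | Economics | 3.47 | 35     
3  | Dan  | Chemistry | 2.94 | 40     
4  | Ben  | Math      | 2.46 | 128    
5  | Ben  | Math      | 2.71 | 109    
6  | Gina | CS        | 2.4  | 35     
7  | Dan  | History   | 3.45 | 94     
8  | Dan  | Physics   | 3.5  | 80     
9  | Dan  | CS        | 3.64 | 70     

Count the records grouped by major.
SELECT major, COUNT(*) as count
FROM students
GROUP BY major

Result:
  CS: 2
  Chemistry: 1
  Economics: 1
  History: 1
  Math: 2
  Physics: 2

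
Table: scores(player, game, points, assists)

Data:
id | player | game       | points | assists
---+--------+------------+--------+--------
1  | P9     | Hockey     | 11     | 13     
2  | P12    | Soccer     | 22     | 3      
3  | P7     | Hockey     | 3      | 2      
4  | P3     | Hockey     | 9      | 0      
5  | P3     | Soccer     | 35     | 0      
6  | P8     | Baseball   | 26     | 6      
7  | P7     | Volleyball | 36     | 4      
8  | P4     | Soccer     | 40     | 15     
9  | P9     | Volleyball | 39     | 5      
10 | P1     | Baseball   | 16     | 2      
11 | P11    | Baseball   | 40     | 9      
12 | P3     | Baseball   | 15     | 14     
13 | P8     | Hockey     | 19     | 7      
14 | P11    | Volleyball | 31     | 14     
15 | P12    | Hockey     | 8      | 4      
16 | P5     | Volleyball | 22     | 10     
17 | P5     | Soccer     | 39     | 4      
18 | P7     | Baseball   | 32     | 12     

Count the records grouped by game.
SELECT game, COUNT(*) as count
FROM scores
GROUP BY game

Result:
  Baseball: 5
  Hockey: 5
  Soccer: 4
  Volleyball: 4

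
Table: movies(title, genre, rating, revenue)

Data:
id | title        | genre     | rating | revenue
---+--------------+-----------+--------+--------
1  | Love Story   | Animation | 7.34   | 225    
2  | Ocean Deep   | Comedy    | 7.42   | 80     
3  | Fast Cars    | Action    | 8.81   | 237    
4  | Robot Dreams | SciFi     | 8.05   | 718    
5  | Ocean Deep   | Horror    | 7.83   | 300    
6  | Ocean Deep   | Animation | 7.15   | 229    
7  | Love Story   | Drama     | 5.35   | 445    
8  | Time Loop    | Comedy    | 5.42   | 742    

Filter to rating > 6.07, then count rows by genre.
SELECT genre, COUNT(*)
FROM movies
WHERE rating > 6.07
GROUP BY genre

Note: WHERE filters rows before grouping.

Result:
  Action: 1
  Animation: 2
  Comedy: 1
  Horror: 1
  SciFi: 1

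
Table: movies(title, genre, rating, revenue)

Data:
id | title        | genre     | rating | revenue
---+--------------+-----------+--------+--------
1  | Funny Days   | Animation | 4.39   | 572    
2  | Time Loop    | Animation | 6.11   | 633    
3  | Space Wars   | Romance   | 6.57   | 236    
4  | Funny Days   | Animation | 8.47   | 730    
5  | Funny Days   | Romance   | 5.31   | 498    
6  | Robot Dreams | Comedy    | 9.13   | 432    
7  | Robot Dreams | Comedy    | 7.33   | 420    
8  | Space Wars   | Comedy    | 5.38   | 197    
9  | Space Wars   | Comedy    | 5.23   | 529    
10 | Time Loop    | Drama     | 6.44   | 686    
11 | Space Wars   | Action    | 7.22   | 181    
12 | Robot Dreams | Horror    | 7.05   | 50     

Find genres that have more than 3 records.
SELECT genre, COUNT(*) as cnt
FROM movies
GROUP BY genre
HAVING COUNT(*) > 3

Result:
  Comedy: 4

Note: HAVING filters groups after aggregation, WHERE filters rows before.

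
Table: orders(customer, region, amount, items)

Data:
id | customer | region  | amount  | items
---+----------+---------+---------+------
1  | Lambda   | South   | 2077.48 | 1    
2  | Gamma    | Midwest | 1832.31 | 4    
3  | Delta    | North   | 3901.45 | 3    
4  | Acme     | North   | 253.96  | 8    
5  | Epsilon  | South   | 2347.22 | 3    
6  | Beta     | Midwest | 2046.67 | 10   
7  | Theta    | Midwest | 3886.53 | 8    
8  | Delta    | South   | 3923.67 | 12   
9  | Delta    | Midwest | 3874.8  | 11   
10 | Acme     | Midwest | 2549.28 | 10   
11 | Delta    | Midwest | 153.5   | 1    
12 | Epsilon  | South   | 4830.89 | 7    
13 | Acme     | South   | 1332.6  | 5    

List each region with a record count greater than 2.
SELECT region, COUNT(*) as cnt
FROM orders
GROUP BY region
HAVING COUNT(*) > 2

Result:
  Midwest: 6
  South: 5

Note: HAVING filters groups after aggregation, WHERE filters rows before.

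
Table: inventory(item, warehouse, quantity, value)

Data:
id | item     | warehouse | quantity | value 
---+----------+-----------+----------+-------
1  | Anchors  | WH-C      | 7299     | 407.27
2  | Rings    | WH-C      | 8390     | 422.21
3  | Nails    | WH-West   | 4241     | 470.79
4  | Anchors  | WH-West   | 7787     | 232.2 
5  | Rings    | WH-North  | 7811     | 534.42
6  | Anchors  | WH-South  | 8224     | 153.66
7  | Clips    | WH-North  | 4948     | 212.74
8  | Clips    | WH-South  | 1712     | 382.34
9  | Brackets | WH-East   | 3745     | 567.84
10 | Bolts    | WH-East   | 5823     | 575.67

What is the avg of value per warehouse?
SELECT warehouse, AVG(value) as result
FROM inventory
GROUP BY warehouse

Result:
  WH-C: 414.74
  WH-East: 571.76
  WH-North: 373.58
  WH-South: 268.00
  WH-West: 351.50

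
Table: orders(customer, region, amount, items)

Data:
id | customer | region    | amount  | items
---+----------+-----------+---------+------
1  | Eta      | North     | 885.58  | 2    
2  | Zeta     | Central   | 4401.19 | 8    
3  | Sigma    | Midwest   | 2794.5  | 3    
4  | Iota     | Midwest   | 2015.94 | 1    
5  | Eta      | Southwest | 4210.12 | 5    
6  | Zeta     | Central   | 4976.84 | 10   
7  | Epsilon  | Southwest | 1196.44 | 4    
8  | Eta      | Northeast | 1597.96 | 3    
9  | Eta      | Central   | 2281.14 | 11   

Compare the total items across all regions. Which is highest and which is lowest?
SELECT region, SUM(items)
FROM orders
GROUP BY region
ORDER BY SUM(items)

All groups:
  North: 2
  Northeast: 3
  Midwest: 4
  Southwest: 9
  Central: 29

Highest: Central (29)
Lowest: North (2)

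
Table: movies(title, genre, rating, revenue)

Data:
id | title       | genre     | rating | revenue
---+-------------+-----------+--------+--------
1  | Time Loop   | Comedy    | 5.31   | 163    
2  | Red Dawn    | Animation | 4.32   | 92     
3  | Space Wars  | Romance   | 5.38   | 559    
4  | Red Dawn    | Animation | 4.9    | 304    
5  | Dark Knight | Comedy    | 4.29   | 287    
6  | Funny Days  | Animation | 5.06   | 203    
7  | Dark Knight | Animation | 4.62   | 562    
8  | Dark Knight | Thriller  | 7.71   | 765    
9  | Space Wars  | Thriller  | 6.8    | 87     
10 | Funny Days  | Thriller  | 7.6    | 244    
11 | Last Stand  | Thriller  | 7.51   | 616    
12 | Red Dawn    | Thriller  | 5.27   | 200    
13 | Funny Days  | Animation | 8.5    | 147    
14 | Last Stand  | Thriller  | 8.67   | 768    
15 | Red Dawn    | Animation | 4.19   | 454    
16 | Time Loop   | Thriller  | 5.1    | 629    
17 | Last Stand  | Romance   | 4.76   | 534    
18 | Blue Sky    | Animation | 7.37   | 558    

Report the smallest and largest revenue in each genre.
SELECT genre, MIN(revenue), MAX(revenue)
FROM movies
GROUP BY genre

Result:
  Animation: min=92, max=562
  Comedy: min=163, max=287
  Romance: min=534, max=559
  Thriller: min=87, max=768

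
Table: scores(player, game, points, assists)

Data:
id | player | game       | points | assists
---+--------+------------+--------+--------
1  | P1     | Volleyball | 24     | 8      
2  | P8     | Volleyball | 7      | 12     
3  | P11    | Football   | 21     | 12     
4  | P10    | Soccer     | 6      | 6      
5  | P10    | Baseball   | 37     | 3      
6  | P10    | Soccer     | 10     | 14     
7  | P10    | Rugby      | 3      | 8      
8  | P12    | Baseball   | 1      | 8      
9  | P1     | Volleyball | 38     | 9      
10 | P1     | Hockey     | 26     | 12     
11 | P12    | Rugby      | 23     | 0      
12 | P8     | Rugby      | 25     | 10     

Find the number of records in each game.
SELECT game, COUNT(*) as count
FROM scores
GROUP BY game

Result:
  Baseball: 2
  Football: 1
  Hockey: 1
  Rugby: 3
  Soccer: 2
  Volleyball: 3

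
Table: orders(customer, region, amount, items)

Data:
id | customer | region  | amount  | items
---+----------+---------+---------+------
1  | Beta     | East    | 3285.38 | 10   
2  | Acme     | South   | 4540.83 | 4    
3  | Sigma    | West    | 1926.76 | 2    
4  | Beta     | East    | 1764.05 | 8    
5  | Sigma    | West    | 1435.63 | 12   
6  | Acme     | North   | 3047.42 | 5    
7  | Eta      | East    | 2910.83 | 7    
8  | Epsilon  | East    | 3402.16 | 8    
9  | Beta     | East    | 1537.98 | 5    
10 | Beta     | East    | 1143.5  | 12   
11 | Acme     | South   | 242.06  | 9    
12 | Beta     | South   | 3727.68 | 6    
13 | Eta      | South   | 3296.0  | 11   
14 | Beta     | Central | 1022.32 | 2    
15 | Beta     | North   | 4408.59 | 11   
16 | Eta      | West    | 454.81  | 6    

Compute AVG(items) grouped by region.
SELECT region, AVG(items) as result
FROM orders
GROUP BY region

Result:
  Central: 2.00
  East: 8.33
  North: 8.00
  South: 7.50
  West: 6.67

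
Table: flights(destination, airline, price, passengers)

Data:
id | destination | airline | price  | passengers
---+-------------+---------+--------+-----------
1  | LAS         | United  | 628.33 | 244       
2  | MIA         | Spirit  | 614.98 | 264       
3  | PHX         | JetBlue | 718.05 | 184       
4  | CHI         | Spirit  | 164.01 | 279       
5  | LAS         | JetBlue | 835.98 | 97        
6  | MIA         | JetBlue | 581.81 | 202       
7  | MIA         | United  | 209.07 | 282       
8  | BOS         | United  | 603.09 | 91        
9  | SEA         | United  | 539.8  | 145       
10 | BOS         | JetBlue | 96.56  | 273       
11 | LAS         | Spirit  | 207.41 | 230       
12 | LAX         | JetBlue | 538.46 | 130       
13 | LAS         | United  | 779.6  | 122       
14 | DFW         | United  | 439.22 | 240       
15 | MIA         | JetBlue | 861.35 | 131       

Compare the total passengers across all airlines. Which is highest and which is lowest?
SELECT airline, SUM(passengers)
FROM flights
GROUP BY airline
ORDER BY SUM(passengers)

All groups:
  Spirit: 773
  JetBlue: 1017
  United: 1124

Highest: United (1124)
Lowest: Spirit (773)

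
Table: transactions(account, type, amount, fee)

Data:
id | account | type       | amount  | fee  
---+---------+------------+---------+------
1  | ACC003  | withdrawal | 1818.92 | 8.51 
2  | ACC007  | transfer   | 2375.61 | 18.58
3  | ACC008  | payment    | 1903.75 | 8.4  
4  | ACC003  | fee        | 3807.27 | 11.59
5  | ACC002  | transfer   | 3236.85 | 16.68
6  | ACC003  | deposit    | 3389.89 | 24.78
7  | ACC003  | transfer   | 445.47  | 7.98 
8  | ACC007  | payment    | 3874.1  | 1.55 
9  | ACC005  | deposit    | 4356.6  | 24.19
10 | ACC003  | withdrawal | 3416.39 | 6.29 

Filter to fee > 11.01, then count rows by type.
SELECT type, COUNT(*)
FROM transactions
WHERE fee > 11.01
GROUP BY type

Note: WHERE filters rows before grouping.

Result:
  deposit: 2
  fee: 1
  transfer: 2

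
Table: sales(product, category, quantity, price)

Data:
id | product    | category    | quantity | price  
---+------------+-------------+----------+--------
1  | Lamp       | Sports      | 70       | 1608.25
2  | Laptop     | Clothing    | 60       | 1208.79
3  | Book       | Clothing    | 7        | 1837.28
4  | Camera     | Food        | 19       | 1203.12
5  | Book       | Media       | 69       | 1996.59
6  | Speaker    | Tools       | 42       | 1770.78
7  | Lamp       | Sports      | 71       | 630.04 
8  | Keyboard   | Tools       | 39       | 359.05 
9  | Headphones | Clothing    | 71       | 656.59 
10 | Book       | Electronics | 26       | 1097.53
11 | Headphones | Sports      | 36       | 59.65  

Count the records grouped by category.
SELECT category, COUNT(*) as count
FROM sales
GROUP BY category

Result:
  Clothing: 3
  Electronics: 1
  Food: 1
  Media: 1
  Sports: 3
  Tools: 2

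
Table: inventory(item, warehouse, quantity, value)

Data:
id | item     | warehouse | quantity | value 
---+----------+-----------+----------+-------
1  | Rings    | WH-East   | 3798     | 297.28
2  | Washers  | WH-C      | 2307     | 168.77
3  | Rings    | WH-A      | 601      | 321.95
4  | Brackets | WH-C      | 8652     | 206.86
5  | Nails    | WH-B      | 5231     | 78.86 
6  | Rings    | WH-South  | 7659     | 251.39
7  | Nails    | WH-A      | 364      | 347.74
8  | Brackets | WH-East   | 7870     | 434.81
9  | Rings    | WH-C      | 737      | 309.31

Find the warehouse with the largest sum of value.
SELECT warehouse, SUM(value) as val
FROM inventory
GROUP BY warehouse
ORDER BY val DESC
LIMIT 1

Result: WH-East with sum(value) = 732.09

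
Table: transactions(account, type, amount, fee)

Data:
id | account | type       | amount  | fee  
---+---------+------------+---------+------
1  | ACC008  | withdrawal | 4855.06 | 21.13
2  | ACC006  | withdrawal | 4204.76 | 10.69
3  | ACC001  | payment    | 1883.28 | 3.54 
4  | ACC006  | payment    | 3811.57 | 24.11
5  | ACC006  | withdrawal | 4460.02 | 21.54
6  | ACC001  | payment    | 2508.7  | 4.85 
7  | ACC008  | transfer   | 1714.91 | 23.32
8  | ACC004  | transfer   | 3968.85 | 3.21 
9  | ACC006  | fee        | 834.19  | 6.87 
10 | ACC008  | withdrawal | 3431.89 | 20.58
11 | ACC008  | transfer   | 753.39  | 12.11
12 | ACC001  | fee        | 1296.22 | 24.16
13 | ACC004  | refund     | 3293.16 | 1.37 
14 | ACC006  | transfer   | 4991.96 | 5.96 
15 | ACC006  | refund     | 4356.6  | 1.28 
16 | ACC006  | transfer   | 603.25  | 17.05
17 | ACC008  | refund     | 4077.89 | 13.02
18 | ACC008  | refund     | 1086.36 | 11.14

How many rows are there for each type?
SELECT type, COUNT(*) as count
FROM transactions
GROUP BY type

Result:
  fee: 2
  payment: 3
  refund: 4
  transfer: 5
  withdrawal: 4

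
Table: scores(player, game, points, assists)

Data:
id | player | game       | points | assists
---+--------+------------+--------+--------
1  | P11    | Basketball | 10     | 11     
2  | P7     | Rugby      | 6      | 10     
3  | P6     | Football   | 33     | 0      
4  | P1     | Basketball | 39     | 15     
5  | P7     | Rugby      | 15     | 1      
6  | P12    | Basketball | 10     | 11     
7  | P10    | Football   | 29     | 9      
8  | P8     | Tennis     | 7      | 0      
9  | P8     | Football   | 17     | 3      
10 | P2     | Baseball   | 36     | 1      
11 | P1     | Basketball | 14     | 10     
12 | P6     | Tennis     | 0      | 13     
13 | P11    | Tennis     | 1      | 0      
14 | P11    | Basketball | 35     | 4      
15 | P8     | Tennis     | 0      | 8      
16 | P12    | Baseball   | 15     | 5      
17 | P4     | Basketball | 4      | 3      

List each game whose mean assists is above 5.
SELECT game, AVG(assists)
FROM scores
GROUP BY game
HAVING AVG(assists) > 5

Result:
  Basketball: avg=9.00
  Rugby: avg=5.50
  Tennis: avg=5.25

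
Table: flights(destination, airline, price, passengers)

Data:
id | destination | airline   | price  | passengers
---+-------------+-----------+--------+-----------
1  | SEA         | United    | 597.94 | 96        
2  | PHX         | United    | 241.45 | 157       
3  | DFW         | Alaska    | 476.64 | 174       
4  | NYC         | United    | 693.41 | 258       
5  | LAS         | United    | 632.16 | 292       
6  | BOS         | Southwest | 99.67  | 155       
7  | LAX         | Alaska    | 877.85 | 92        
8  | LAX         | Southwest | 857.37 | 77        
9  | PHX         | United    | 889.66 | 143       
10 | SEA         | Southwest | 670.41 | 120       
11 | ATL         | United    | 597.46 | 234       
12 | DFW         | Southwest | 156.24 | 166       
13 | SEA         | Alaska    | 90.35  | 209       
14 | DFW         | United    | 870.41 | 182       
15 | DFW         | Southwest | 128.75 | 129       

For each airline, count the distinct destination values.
SELECT airline, COUNT(DISTINCT destination)
FROM flights
GROUP BY airline

Result:
  Alaska: 3 distinct
  Southwest: 4 distinct
  United: 6 distinct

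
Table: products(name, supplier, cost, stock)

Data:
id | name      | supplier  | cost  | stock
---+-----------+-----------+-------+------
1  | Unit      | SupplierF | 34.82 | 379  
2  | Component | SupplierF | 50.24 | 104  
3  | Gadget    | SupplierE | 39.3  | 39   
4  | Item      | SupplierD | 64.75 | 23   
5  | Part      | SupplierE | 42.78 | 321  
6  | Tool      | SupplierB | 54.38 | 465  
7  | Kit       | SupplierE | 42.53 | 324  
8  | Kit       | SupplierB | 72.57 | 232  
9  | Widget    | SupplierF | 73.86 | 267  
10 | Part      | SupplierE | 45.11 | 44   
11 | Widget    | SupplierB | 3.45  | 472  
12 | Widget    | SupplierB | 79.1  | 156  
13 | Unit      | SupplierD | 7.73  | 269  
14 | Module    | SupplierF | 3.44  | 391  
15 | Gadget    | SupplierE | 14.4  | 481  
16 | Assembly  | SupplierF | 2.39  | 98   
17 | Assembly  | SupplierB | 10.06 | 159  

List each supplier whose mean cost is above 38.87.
SELECT supplier, AVG(cost)
FROM products
GROUP BY supplier
HAVING AVG(cost) > 38.87

Result:
  SupplierB: avg=43.91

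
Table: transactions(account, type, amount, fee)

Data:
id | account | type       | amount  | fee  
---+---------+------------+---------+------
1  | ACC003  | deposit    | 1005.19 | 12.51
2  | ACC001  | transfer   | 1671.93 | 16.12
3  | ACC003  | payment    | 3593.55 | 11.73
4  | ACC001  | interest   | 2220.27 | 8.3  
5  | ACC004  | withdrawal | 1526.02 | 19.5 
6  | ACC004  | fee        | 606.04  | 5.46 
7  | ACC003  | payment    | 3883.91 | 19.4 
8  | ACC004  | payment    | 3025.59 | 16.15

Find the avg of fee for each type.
SELECT type, AVG(fee) as result
FROM transactions
GROUP BY type

Result:
  deposit: 12.51
  fee: 5.46
  interest: 8.30
  payment: 15.76
  transfer: 16.12
  withdrawal: 19.50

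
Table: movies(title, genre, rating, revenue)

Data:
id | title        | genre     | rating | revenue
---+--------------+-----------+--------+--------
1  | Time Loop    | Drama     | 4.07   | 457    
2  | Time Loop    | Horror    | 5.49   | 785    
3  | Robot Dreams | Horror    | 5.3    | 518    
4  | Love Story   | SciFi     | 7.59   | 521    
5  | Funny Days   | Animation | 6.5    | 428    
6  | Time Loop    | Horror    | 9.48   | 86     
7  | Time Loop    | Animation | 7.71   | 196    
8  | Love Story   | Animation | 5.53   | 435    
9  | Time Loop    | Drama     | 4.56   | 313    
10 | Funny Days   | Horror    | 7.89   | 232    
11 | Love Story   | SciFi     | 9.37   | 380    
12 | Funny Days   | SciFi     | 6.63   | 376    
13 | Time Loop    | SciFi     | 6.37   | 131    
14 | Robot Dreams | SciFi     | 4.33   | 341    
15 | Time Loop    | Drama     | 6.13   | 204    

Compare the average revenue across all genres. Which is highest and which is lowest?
SELECT genre, AVG(revenue)
FROM movies
GROUP BY genre
ORDER BY AVG(revenue)

All groups:
  Drama: 324.67
  SciFi: 349.80
  Animation: 353.00
  Horror: 405.25

Highest: Horror (405.25)
Lowest: Drama (324.67)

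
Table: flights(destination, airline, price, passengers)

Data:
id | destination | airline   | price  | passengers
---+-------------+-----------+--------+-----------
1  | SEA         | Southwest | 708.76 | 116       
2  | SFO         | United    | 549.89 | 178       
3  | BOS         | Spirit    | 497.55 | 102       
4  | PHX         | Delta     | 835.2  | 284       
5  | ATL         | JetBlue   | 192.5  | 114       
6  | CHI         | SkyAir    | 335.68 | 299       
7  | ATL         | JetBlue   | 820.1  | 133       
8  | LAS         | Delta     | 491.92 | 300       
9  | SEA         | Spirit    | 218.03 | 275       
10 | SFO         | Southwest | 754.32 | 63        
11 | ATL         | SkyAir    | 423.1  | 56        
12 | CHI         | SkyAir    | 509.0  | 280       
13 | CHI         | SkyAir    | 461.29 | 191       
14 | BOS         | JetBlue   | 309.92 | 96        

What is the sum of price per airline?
SELECT airline, SUM(price) as result
FROM flights
GROUP BY airline

Result:
  Delta: 1327.12
  JetBlue: 1322.52
  SkyAir: 1729.07
  Southwest: 1463.08
  Spirit: 715.58
  United: 549.89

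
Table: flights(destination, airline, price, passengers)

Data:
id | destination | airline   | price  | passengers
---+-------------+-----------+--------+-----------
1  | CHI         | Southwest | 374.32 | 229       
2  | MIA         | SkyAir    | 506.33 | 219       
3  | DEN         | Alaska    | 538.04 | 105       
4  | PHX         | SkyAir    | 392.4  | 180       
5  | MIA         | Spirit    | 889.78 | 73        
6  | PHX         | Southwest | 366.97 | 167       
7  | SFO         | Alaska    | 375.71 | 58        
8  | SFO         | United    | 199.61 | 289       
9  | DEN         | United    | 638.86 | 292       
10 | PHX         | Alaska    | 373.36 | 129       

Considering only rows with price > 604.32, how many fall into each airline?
SELECT airline, COUNT(*)
FROM flights
WHERE price > 604.32
GROUP BY airline

Note: WHERE filters rows before grouping.

Result:
  Spirit: 1
  United: 1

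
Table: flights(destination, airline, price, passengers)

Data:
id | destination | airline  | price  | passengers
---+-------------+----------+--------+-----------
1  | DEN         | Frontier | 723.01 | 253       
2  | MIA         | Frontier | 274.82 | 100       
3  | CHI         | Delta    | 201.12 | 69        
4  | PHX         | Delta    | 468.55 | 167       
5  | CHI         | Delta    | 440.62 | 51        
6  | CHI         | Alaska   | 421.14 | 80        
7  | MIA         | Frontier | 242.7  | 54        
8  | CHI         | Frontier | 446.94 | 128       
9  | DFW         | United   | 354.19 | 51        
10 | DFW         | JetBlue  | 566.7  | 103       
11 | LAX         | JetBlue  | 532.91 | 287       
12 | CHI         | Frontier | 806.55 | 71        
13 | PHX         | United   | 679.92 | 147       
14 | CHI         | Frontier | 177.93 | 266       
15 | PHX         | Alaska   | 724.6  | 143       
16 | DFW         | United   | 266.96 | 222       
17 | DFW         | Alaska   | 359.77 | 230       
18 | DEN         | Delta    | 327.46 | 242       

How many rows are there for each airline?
SELECT airline, COUNT(*) as count
FROM flights
GROUP BY airline

Result:
  Alaska: 3
  Delta: 4
  Frontier: 6
  JetBlue: 2
  United: 3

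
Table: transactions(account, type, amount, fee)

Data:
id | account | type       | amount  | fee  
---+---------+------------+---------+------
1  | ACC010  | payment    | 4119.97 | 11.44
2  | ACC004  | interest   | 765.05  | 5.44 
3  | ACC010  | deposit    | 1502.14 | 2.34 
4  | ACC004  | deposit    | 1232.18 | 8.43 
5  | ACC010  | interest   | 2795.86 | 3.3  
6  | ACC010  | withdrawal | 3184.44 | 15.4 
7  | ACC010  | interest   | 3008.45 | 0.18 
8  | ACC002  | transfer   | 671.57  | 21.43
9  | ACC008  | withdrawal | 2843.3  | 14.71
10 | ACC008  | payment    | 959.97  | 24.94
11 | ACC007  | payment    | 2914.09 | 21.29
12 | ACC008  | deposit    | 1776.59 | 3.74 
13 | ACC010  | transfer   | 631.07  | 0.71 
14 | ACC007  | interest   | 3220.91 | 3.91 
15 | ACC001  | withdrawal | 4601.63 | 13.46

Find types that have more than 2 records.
SELECT type, COUNT(*) as cnt
FROM transactions
GROUP BY type
HAVING COUNT(*) > 2

Result:
  deposit: 3
  interest: 4
  payment: 3
  withdrawal: 3

Note: HAVING filters groups after aggregation, WHERE filters rows before.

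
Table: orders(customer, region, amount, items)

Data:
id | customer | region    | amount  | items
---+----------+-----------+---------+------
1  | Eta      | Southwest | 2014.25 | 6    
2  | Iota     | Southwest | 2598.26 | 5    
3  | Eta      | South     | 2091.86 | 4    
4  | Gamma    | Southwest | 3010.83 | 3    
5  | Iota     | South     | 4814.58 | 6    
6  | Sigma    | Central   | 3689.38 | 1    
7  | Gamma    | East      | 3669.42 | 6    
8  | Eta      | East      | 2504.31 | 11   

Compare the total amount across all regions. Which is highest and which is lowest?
SELECT region, SUM(amount)
FROM orders
GROUP BY region
ORDER BY SUM(amount)

All groups:
  Central: 3689.38
  East: 6173.73
  South: 6906.44
  Southwest: 7623.34

Highest: Southwest (7623.34)
Lowest: Central (3689.38)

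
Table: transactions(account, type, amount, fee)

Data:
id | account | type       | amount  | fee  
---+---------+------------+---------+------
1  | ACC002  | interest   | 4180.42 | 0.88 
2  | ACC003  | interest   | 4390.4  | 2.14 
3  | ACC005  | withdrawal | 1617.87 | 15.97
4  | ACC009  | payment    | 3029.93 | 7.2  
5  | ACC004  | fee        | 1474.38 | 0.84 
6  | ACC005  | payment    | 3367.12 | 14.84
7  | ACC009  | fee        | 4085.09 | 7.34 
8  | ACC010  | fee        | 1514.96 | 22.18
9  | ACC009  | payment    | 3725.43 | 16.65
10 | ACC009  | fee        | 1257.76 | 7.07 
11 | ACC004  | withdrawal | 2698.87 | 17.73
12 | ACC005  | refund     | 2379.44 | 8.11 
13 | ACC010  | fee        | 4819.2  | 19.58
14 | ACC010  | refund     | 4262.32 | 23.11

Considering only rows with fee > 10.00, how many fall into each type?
SELECT type, COUNT(*)
FROM transactions
WHERE fee > 10.00
GROUP BY type

Note: WHERE filters rows before grouping.

Result:
  fee: 2
  payment: 2
  refund: 1
  withdrawal: 2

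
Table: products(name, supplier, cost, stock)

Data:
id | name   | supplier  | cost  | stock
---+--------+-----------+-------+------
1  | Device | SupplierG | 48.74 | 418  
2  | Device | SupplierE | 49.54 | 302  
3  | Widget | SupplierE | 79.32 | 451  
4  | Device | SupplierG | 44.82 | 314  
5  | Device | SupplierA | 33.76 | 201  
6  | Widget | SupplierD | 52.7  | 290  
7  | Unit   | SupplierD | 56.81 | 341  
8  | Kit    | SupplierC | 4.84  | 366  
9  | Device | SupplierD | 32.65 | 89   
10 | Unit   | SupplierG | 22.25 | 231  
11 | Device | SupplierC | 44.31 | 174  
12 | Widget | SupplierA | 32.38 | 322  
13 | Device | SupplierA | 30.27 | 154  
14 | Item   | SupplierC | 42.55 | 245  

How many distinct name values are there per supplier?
SELECT supplier, COUNT(DISTINCT name)
FROM products
GROUP BY supplier

Result:
  SupplierA: 2 distinct
  SupplierC: 3 distinct
  SupplierD: 3 distinct
  SupplierE: 2 distinct
  SupplierG: 2 distinct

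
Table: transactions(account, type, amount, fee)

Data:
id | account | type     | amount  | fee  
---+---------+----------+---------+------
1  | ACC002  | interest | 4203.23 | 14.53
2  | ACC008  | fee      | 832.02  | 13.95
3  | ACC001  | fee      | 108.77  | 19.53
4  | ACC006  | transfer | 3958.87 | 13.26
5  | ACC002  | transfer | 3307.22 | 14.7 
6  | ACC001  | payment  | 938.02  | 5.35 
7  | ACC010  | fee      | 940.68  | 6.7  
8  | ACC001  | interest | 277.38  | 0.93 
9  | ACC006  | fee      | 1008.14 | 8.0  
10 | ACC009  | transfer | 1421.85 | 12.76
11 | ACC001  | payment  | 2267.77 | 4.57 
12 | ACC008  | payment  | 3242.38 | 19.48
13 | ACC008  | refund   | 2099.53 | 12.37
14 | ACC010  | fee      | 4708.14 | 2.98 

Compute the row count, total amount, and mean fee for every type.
SELECT type,
       COUNT(*) as cnt,
       SUM(amount) as total_amount,
       AVG(fee) as avg_fee
FROM transactions
GROUP BY type

Result:
  fee: 5 records, 7597.75 total amount, 10.23 avg fee
  interest: 2 records, 4480.61 total amount, 7.73 avg fee
  payment: 3 records, 6448.17 total amount, 9.80 avg fee
  refund: 1 records, 2099.53 total amount, 12.37 avg fee
  transfer: 3 records, 8687.94 total amount, 13.57 avg fee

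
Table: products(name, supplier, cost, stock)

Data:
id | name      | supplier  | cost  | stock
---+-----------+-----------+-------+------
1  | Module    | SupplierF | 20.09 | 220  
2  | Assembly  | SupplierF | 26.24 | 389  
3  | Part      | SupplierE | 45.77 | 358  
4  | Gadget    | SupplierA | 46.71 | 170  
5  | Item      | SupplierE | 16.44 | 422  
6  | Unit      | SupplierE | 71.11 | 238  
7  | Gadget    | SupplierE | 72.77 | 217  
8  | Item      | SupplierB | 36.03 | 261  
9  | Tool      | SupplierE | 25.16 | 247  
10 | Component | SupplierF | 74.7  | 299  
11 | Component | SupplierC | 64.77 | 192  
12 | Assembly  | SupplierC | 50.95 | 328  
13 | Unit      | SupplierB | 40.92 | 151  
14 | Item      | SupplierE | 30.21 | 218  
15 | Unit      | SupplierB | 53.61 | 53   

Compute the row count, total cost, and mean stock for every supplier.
SELECT supplier,
       COUNT(*) as cnt,
       SUM(cost) as total_cost,
       AVG(stock) as avg_stock
FROM products
GROUP BY supplier

Result:
  SupplierA: 1 records, 46.71 total cost, 170.00 avg stock
  SupplierB: 3 records, 130.56 total cost, 155.00 avg stock
  SupplierC: 2 records, 115.72 total cost, 260.00 avg stock
  SupplierE: 6 records, 261.46 total cost, 283.33 avg stock
  SupplierF: 3 records, 121.03 total cost, 302.67 avg stock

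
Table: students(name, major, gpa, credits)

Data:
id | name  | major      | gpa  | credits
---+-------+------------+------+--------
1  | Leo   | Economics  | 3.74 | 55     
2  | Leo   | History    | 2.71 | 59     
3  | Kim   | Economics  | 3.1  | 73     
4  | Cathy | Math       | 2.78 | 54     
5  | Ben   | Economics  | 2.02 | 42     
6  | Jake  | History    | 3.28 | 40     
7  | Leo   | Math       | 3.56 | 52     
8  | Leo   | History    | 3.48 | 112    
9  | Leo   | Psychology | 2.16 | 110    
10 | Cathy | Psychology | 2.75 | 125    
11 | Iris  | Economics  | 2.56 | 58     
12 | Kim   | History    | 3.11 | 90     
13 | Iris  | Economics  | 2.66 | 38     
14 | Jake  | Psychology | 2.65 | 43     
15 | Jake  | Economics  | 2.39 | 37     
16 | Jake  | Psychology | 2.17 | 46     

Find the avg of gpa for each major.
SELECT major, AVG(gpa) as result
FROM students
GROUP BY major

Result:
  Economics: 2.75
  History: 3.15
  Math: 3.17
  Psychology: 2.43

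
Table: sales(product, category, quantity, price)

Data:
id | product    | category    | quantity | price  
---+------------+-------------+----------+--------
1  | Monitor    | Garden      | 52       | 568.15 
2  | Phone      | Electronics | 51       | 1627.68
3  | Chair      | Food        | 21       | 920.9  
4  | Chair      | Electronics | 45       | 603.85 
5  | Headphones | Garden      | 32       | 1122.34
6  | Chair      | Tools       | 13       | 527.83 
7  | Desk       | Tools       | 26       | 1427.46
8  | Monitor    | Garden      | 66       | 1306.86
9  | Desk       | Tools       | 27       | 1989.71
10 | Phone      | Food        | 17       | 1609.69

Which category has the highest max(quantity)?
SELECT category, MAX(quantity) as val
FROM sales
GROUP BY category
ORDER BY val DESC
LIMIT 1

Result: Garden with max(quantity) = 66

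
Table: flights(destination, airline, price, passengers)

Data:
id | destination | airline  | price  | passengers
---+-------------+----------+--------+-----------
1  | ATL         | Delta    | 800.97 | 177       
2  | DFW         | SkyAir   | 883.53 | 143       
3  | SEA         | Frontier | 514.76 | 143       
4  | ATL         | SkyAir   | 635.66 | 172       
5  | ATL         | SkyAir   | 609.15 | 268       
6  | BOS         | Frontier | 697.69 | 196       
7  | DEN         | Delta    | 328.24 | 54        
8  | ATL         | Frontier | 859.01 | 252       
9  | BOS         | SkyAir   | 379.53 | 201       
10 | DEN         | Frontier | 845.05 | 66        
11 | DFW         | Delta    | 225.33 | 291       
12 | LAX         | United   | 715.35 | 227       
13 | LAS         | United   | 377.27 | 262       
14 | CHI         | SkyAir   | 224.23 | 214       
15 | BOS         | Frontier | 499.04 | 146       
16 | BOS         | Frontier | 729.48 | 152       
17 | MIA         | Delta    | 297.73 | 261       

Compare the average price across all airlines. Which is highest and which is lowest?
SELECT airline, AVG(price)
FROM flights
GROUP BY airline
ORDER BY AVG(price)

All groups:
  Delta: 413.07
  United: 546.31
  SkyAir: 546.42
  Frontier: 690.84

Highest: Frontier (690.84)
Lowest: Delta (413.07)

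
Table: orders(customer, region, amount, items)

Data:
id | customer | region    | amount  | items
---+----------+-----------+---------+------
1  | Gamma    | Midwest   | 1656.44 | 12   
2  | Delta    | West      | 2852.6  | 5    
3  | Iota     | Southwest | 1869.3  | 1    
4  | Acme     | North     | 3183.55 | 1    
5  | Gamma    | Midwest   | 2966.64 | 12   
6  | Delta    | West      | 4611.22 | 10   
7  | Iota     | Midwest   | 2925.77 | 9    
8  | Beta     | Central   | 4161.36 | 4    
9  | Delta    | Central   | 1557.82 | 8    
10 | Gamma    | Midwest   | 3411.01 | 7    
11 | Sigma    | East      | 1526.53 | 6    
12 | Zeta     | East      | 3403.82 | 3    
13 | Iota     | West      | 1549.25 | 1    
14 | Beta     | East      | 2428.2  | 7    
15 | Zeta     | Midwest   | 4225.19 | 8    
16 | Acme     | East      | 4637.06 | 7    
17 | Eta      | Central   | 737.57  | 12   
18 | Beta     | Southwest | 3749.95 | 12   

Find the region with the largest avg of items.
SELECT region, AVG(items) as val
FROM orders
GROUP BY region
ORDER BY val DESC
LIMIT 1

Result: Midwest with avg(items) = 9.60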